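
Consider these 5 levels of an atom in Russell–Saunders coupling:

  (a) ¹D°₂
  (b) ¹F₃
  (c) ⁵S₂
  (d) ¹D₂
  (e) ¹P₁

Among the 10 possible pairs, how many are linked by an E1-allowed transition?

3

(a)–(b): allowed.
(a)–(c): forbidden (ΔS, ΔL).
(a)–(d): allowed.
(a)–(e): allowed.
(b)–(c): forbidden (parity, ΔS, ΔL).
(b)–(d): forbidden (parity).
(b)–(e): forbidden (parity, ΔL, ΔJ).
(c)–(d): forbidden (parity, ΔS, ΔL).
(c)–(e): forbidden (parity, ΔS).
(d)–(e): forbidden (parity).
Allowed pairs: 3 of 10.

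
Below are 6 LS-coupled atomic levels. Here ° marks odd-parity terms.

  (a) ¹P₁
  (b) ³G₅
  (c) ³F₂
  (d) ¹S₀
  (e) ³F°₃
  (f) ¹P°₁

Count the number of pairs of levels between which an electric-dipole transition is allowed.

3

(a)–(b): forbidden (parity, ΔS, ΔL, ΔJ).
(a)–(c): forbidden (parity, ΔS, ΔL).
(a)–(d): forbidden (parity).
(a)–(e): forbidden (ΔS, ΔL, ΔJ).
(a)–(f): allowed.
(b)–(c): forbidden (parity, ΔJ).
(b)–(d): forbidden (parity, ΔS, ΔL, ΔJ).
(b)–(e): forbidden (ΔJ).
(b)–(f): forbidden (ΔS, ΔL, ΔJ).
(c)–(d): forbidden (parity, ΔS, ΔL, ΔJ).
(c)–(e): allowed.
(c)–(f): forbidden (ΔS, ΔL).
(d)–(e): forbidden (ΔS, ΔL, ΔJ).
(d)–(f): allowed.
(e)–(f): forbidden (parity, ΔS, ΔL, ΔJ).
Allowed pairs: 3 of 15.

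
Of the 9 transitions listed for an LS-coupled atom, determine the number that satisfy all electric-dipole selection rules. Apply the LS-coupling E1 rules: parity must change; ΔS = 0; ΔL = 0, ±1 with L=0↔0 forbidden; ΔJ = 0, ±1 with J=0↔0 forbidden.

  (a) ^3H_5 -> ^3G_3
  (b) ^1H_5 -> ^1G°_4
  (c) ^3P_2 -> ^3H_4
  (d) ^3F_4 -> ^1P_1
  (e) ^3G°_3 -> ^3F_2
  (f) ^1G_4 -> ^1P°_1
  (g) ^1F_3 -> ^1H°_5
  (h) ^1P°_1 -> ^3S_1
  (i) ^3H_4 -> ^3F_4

(a) forbidden (parity, ΔJ fail)
(b) allowed
(c) forbidden (parity, ΔL, ΔJ fail)
(d) forbidden (parity, ΔS, ΔL, ΔJ fail)
(e) allowed
(f) forbidden (ΔL, ΔJ fail)
(g) forbidden (ΔL, ΔJ fail)
(h) forbidden (ΔS fails)
(i) forbidden (parity, ΔL fail)
Total allowed: 2 of 9.

2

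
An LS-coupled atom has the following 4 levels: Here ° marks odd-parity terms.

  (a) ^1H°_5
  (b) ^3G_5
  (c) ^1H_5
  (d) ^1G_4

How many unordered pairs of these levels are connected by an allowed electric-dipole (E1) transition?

2

(a)–(b): forbidden (ΔS).
(a)–(c): allowed.
(a)–(d): allowed.
(b)–(c): forbidden (parity, ΔS).
(b)–(d): forbidden (parity, ΔS).
(c)–(d): forbidden (parity).
Allowed pairs: 2 of 6.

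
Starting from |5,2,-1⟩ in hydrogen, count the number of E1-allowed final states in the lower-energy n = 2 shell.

2

E1 requires Δl = ±1, so l_f ∈ {1, 3}; with 0 ≤ l_f ≤ n_f−1 = 1, the allowed l_f values are {1}.
For l_f = 1: m_f ∈ {m_i−1, m_i, m_i+1} ∩ [−1, 1] = {-1, 0} → 2 states.
Total: 2.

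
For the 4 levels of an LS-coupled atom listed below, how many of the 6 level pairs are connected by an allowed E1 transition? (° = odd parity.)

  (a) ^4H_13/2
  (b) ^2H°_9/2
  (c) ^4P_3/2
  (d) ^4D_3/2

(a)–(b): forbidden (ΔS, ΔJ).
(a)–(c): forbidden (parity, ΔL, ΔJ).
(a)–(d): forbidden (parity, ΔL, ΔJ).
(b)–(c): forbidden (ΔS, ΔL, ΔJ).
(b)–(d): forbidden (ΔS, ΔL, ΔJ).
(c)–(d): forbidden (parity).
Allowed pairs: 0 of 6.

0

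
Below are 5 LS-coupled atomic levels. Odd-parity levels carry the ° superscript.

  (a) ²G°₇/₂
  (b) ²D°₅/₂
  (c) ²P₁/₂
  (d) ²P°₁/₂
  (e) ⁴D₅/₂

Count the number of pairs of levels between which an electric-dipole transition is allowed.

(a)–(b): forbidden (parity, ΔL).
(a)–(c): forbidden (ΔL, ΔJ).
(a)–(d): forbidden (parity, ΔL, ΔJ).
(a)–(e): forbidden (ΔS, ΔL).
(b)–(c): forbidden (ΔJ).
(b)–(d): forbidden (parity, ΔJ).
(b)–(e): forbidden (ΔS).
(c)–(d): allowed.
(c)–(e): forbidden (parity, ΔS, ΔJ).
(d)–(e): forbidden (ΔS, ΔJ).
Allowed pairs: 1 of 10.

1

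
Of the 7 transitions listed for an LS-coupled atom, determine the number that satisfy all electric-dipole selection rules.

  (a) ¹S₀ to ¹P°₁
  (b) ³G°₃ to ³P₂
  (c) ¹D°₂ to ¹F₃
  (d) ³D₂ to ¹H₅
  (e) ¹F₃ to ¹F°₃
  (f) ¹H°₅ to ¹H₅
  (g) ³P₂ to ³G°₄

4

(a) allowed
(b) forbidden (ΔL fails)
(c) allowed
(d) forbidden (parity, ΔS, ΔL, ΔJ fail)
(e) allowed
(f) allowed
(g) forbidden (ΔL, ΔJ fail)
Total allowed: 4 of 7.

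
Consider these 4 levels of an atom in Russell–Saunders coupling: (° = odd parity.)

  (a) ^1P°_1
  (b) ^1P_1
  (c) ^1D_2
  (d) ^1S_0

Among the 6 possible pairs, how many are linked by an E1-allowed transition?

(a)–(b): allowed.
(a)–(c): allowed.
(a)–(d): allowed.
(b)–(c): forbidden (parity).
(b)–(d): forbidden (parity).
(c)–(d): forbidden (parity, ΔL, ΔJ).
Allowed pairs: 3 of 6.

3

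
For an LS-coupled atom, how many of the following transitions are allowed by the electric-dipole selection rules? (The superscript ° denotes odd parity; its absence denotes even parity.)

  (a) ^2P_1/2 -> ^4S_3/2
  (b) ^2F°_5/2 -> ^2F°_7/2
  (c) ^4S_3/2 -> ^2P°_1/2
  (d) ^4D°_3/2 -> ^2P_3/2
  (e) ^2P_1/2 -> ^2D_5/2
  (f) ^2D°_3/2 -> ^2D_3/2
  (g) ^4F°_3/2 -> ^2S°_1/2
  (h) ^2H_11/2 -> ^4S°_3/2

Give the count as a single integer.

(a) forbidden (parity, ΔS fail)
(b) forbidden (parity fails)
(c) forbidden (ΔS fails)
(d) forbidden (ΔS fails)
(e) forbidden (parity, ΔJ fail)
(f) allowed
(g) forbidden (parity, ΔS, ΔL fail)
(h) forbidden (ΔS, ΔL, ΔJ fail)
Total allowed: 1 of 8.

1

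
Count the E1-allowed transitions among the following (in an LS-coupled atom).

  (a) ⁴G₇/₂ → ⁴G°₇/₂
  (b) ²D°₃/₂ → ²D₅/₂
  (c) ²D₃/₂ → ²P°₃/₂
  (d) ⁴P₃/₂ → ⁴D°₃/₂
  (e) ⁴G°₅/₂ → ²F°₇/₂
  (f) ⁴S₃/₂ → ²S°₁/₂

(a) allowed
(b) allowed
(c) allowed
(d) allowed
(e) forbidden (parity, ΔS fail)
(f) forbidden (ΔS, ΔL fail)
Total allowed: 4 of 6.

4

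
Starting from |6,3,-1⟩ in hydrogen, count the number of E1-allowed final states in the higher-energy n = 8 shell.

6

E1 requires Δl = ±1, so l_f ∈ {2, 4}; with 0 ≤ l_f ≤ n_f−1 = 7, the allowed l_f values are {2, 4}.
For l_f = 2: m_f ∈ {m_i−1, m_i, m_i+1} ∩ [−2, 2] = {-2, -1, 0} → 3 states.
For l_f = 4: m_f ∈ {m_i−1, m_i, m_i+1} ∩ [−4, 4] = {-2, -1, 0} → 3 states.
Total: 6.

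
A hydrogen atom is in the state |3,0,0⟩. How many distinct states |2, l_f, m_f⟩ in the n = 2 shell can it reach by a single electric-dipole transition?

3

E1 requires Δl = ±1, so l_f ∈ {-1, 1}; with 0 ≤ l_f ≤ n_f−1 = 1, the allowed l_f values are {1}.
For l_f = 1: m_f ∈ {m_i−1, m_i, m_i+1} ∩ [−1, 1] = {-1, 0, 1} → 3 states.
Total: 3.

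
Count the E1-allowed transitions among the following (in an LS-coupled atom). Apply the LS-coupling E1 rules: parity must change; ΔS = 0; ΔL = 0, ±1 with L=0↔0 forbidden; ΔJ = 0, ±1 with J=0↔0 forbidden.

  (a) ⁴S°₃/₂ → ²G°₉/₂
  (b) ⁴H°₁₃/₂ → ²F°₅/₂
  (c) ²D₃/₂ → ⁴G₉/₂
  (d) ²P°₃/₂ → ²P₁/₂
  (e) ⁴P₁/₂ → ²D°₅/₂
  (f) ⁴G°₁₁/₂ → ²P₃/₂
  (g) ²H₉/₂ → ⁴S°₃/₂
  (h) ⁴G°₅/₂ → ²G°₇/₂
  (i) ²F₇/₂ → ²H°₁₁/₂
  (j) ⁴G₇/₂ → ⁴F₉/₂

(a) forbidden (parity, ΔS, ΔL, ΔJ fail)
(b) forbidden (parity, ΔS, ΔL, ΔJ fail)
(c) forbidden (parity, ΔS, ΔL, ΔJ fail)
(d) allowed
(e) forbidden (ΔS, ΔJ fail)
(f) forbidden (ΔS, ΔL, ΔJ fail)
(g) forbidden (ΔS, ΔL, ΔJ fail)
(h) forbidden (parity, ΔS fail)
(i) forbidden (ΔL, ΔJ fail)
(j) forbidden (parity fails)
Total allowed: 1 of 10.

1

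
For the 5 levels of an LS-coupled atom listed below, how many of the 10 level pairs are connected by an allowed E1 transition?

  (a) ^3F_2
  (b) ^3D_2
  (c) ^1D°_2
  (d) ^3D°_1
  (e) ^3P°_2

(a)–(b): forbidden (parity).
(a)–(c): forbidden (ΔS).
(a)–(d): allowed.
(a)–(e): forbidden (ΔL).
(b)–(c): forbidden (ΔS).
(b)–(d): allowed.
(b)–(e): allowed.
(c)–(d): forbidden (parity, ΔS).
(c)–(e): forbidden (parity, ΔS).
(d)–(e): forbidden (parity).
Allowed pairs: 3 of 10.

3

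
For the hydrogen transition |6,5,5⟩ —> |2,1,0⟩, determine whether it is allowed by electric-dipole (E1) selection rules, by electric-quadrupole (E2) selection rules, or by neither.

neither

Δl = 1 − 5 = -4; l_i + l_f = 6.
Δm_l = -5.
E1 (Δl = ±1, |Δm_l| ≤ 1): not satisfied.
E2 (Δl = 0,±2, l_i+l_f ≥ 2, |Δm_l| ≤ 2): not satisfied.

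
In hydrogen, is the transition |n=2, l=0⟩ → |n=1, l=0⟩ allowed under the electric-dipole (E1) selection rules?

forbidden

Initial l = 0, final l = 0, so Δl = +0. E1 requires Δl = ±1: fails.
The transition is electric-dipole forbidden.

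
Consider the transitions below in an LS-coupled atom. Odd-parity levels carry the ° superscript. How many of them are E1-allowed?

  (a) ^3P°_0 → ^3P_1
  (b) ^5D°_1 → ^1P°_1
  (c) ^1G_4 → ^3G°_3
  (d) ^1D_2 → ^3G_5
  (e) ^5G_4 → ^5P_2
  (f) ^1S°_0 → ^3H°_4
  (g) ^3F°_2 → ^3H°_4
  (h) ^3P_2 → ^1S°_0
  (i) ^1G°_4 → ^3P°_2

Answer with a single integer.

1

(a) allowed
(b) forbidden (parity, ΔS fail)
(c) forbidden (ΔS fails)
(d) forbidden (parity, ΔS, ΔL, ΔJ fail)
(e) forbidden (parity, ΔL, ΔJ fail)
(f) forbidden (parity, ΔS, ΔL, ΔJ fail)
(g) forbidden (parity, ΔL, ΔJ fail)
(h) forbidden (ΔS, ΔJ fail)
(i) forbidden (parity, ΔS, ΔL, ΔJ fail)
Total allowed: 1 of 9.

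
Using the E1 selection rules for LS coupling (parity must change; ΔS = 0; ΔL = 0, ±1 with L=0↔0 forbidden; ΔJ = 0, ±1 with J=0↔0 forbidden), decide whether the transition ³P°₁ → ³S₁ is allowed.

allowed

Initial level: S=1, L=1, J=1, parity odd. Final level: S=1, L=0, J=1, parity even.
Parity must change: odd → even — ✓.
ΔS = 0: S: 1 → 1 — ✓.
ΔL = 0, ±1 (not L=0↔0): L: 1 → 0, ΔL = -1 — ✓.
ΔJ = 0, ±1 (not J=0↔0): J: 1 → 1, ΔJ = +0 — ✓.
All four E1 rules are satisfied.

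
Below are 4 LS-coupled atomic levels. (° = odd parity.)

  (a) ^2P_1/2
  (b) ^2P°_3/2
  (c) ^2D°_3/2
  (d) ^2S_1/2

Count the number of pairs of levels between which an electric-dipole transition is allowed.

(a)–(b): allowed.
(a)–(c): allowed.
(a)–(d): forbidden (parity).
(b)–(c): forbidden (parity).
(b)–(d): allowed.
(c)–(d): forbidden (ΔL).
Allowed pairs: 3 of 6.

3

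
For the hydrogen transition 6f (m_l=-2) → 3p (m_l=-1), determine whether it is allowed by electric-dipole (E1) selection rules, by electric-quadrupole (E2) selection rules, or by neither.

Δl = 1 − 3 = -2; l_i + l_f = 4.
Δm_l = +1.
E1 (Δl = ±1, |Δm_l| ≤ 1): not satisfied.
E2 (Δl = 0,±2, l_i+l_f ≥ 2, |Δm_l| ≤ 2): satisfied.

E2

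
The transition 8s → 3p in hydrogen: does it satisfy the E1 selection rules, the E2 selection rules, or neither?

Δl = 1 − 0 = +1; l_i + l_f = 1.
E1 (Δl = ±1): satisfied.
E2 (Δl = 0,±2, l_i+l_f ≥ 2): not satisfied.

E1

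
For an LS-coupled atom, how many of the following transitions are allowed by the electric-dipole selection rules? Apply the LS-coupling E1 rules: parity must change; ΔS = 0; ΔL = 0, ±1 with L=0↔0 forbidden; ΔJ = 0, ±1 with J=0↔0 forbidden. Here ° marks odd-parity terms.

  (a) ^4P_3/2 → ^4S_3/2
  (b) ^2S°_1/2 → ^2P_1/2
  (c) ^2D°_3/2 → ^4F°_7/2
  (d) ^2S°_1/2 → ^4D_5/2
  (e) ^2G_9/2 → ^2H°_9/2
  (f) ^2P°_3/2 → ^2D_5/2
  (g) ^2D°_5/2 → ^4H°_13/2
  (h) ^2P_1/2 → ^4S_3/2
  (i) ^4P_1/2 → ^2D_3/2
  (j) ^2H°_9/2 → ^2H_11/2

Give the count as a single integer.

(a) forbidden (parity fails)
(b) allowed
(c) forbidden (parity, ΔS, ΔJ fail)
(d) forbidden (ΔS, ΔL, ΔJ fail)
(e) allowed
(f) allowed
(g) forbidden (parity, ΔS, ΔL, ΔJ fail)
(h) forbidden (parity, ΔS fail)
(i) forbidden (parity, ΔS fail)
(j) allowed
Total allowed: 4 of 10.

4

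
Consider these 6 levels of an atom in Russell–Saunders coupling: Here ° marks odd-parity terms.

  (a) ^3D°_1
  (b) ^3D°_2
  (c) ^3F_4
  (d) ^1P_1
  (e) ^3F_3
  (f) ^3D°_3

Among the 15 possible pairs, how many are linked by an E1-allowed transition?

3

(a)–(b): forbidden (parity).
(a)–(c): forbidden (ΔJ).
(a)–(d): forbidden (ΔS).
(a)–(e): forbidden (ΔJ).
(a)–(f): forbidden (parity, ΔJ).
(b)–(c): forbidden (ΔJ).
(b)–(d): forbidden (ΔS).
(b)–(e): allowed.
(b)–(f): forbidden (parity).
(c)–(d): forbidden (parity, ΔS, ΔL, ΔJ).
(c)–(e): forbidden (parity).
(c)–(f): allowed.
(d)–(e): forbidden (parity, ΔS, ΔL, ΔJ).
(d)–(f): forbidden (ΔS, ΔJ).
(e)–(f): allowed.
Allowed pairs: 3 of 15.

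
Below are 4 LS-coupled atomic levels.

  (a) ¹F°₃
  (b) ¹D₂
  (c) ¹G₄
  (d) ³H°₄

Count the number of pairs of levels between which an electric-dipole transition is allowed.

(a)–(b): allowed.
(a)–(c): allowed.
(a)–(d): forbidden (parity, ΔS, ΔL).
(b)–(c): forbidden (parity, ΔL, ΔJ).
(b)–(d): forbidden (ΔS, ΔL, ΔJ).
(c)–(d): forbidden (ΔS).
Allowed pairs: 2 of 6.

2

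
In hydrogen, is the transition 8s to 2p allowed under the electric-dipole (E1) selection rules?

Δl = 1 − 0 = +1; the E1 rule Δl = ±1 is passes.
All E1 selection rules are satisfied.

allowed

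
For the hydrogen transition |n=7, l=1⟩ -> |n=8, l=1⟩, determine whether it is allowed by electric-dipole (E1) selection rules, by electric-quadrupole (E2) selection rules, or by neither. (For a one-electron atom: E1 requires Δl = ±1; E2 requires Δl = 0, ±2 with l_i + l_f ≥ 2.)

Δl = 1 − 1 = +0; l_i + l_f = 2.
E1 (Δl = ±1): not satisfied.
E2 (Δl = 0,±2, l_i+l_f ≥ 2): satisfied.

E2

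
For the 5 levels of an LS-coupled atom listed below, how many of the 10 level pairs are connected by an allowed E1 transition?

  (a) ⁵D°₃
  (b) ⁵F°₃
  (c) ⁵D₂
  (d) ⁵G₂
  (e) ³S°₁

(a)–(b): forbidden (parity).
(a)–(c): allowed.
(a)–(d): forbidden (ΔL).
(a)–(e): forbidden (parity, ΔS, ΔL, ΔJ).
(b)–(c): allowed.
(b)–(d): allowed.
(b)–(e): forbidden (parity, ΔS, ΔL, ΔJ).
(c)–(d): forbidden (parity, ΔL).
(c)–(e): forbidden (ΔS, ΔL).
(d)–(e): forbidden (ΔS, ΔL).
Allowed pairs: 3 of 10.

3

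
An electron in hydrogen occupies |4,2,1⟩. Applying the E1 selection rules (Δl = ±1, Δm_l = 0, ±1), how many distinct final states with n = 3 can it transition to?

E1 requires Δl = ±1, so l_f ∈ {1, 3}; with 0 ≤ l_f ≤ n_f−1 = 2, the allowed l_f values are {1}.
For l_f = 1: m_f ∈ {m_i−1, m_i, m_i+1} ∩ [−1, 1] = {0, 1} → 2 states.
Total: 2.

2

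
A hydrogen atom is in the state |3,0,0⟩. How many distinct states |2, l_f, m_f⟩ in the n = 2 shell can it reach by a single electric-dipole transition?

3

E1 requires Δl = ±1, so l_f ∈ {-1, 1}; with 0 ≤ l_f ≤ n_f−1 = 1, the allowed l_f values are {1}.
For l_f = 1: m_f ∈ {m_i−1, m_i, m_i+1} ∩ [−1, 1] = {-1, 0, 1} → 3 states.
Total: 3.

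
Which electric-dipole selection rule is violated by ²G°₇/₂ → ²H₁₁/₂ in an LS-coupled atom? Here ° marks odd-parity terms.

Reading off the term symbols: S 1/2→1/2, L 4→5, J 7/2→11/2, parity odd→even.
Parity must change: odd → even — passes.
ΔJ = 0, ±1 (not J=0↔0): J: 7/2 → 11/2, ΔJ = +2 — fails.
ΔL = 0, ±1 (not L=0↔0): L: 4 → 5, ΔL = +1 — passes.
ΔS = 0: S: 1/2 → 1/2 — passes.

the ΔJ = 0, ±1 rule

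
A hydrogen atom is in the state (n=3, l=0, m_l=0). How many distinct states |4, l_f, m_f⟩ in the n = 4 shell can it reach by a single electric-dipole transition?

3

E1 requires Δl = ±1, so l_f ∈ {-1, 1}; with 0 ≤ l_f ≤ n_f−1 = 3, the allowed l_f values are {1}.
For l_f = 1: m_f ∈ {m_i−1, m_i, m_i+1} ∩ [−1, 1] = {-1, 0, 1} → 3 states.
Total: 3.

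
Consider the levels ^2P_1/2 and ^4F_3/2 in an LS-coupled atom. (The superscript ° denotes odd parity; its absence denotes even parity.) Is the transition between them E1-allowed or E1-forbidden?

Reading off the term symbols: S 1/2→3/2, L 1→3, J 1/2→3/2, parity even→even.
ΔL = 0, ±1 (not L=0↔0): L: 1 → 3, ΔL = +2 — violated.
ΔJ = 0, ±1 (not J=0↔0): J: 1/2 → 3/2, ΔJ = +1 — satisfied.
Parity must change: even → even — violated.
ΔS = 0: S: 1/2 → 3/2 — violated.
Rule(s) violated: parity, ΔS, ΔL.

forbidden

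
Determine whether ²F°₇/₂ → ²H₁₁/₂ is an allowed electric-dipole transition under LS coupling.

Parity must change: odd → even — satisfied.
ΔS = 0: S: 1/2 → 1/2 — satisfied.
ΔL = 0, ±1 (not L=0↔0): L: 3 → 5, ΔL = +2 — violated.
ΔJ = 0, ±1 (not J=0↔0): J: 7/2 → 11/2, ΔJ = +2 — violated.
Rule(s) violated: ΔL, ΔJ.

forbidden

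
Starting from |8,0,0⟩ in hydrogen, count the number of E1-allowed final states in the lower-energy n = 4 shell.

E1 requires Δl = ±1, so l_f ∈ {-1, 1}; with 0 ≤ l_f ≤ n_f−1 = 3, the allowed l_f values are {1}.
For l_f = 1: m_f ∈ {m_i−1, m_i, m_i+1} ∩ [−1, 1] = {-1, 0, 1} → 3 states.
Total: 3.

3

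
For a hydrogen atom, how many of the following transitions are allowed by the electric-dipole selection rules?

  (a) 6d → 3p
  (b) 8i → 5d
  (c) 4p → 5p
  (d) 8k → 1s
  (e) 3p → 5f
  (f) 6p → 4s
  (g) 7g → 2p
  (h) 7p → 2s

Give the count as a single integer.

3

(a) allowed
(b) forbidden — Δl = -4 (E1 requires Δl = ±1)
(c) forbidden — Δl = +0 (E1 requires Δl = ±1)
(d) forbidden — Δl = -7 (E1 requires Δl = ±1)
(e) forbidden — Δl = +2 (E1 requires Δl = ±1)
(f) allowed
(g) forbidden — Δl = -3 (E1 requires Δl = ±1)
(h) allowed
Total allowed: 3 of 8.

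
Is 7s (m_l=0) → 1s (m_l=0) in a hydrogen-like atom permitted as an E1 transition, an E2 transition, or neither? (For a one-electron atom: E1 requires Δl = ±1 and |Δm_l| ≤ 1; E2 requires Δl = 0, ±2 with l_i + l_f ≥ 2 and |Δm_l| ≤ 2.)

Δl = 0 − 0 = +0; l_i + l_f = 0.
Δm_l = +0.
E1 (Δl = ±1, |Δm_l| ≤ 1): not satisfied.
E2 (Δl = 0,±2, l_i+l_f ≥ 2, |Δm_l| ≤ 2): not satisfied.

neither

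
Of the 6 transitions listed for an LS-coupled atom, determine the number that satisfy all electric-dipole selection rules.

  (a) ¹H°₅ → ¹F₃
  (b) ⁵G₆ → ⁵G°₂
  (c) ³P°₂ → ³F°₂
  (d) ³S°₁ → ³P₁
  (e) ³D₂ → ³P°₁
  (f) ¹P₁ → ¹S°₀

(a) forbidden (ΔL, ΔJ fail)
(b) forbidden (ΔJ fails)
(c) forbidden (parity, ΔL fail)
(d) allowed
(e) allowed
(f) allowed
Total allowed: 3 of 6.

3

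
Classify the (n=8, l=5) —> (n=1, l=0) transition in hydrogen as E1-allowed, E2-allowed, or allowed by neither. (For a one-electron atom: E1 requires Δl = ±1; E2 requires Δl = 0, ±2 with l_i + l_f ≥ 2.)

neither

Δl = 0 − 5 = -5; l_i + l_f = 5.
E1 (Δl = ±1): not satisfied.
E2 (Δl = 0,±2, l_i+l_f ≥ 2): not satisfied.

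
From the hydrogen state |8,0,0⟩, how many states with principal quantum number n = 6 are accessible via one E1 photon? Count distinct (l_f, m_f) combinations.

E1 requires Δl = ±1, so l_f ∈ {-1, 1}; with 0 ≤ l_f ≤ n_f−1 = 5, the allowed l_f values are {1}.
For l_f = 1: m_f ∈ {m_i−1, m_i, m_i+1} ∩ [−1, 1] = {-1, 0, 1} → 3 states.
Total: 3.

3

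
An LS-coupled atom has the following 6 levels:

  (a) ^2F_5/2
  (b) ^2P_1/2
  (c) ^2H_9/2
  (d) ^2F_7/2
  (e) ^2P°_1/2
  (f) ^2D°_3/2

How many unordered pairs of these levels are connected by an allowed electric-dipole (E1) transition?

3

(a)–(b): forbidden (parity, ΔL, ΔJ).
(a)–(c): forbidden (parity, ΔL, ΔJ).
(a)–(d): forbidden (parity).
(a)–(e): forbidden (ΔL, ΔJ).
(a)–(f): allowed.
(b)–(c): forbidden (parity, ΔL, ΔJ).
(b)–(d): forbidden (parity, ΔL, ΔJ).
(b)–(e): allowed.
(b)–(f): allowed.
(c)–(d): forbidden (parity, ΔL).
(c)–(e): forbidden (ΔL, ΔJ).
(c)–(f): forbidden (ΔL, ΔJ).
(d)–(e): forbidden (ΔL, ΔJ).
(d)–(f): forbidden (ΔJ).
(e)–(f): forbidden (parity).
Allowed pairs: 3 of 15.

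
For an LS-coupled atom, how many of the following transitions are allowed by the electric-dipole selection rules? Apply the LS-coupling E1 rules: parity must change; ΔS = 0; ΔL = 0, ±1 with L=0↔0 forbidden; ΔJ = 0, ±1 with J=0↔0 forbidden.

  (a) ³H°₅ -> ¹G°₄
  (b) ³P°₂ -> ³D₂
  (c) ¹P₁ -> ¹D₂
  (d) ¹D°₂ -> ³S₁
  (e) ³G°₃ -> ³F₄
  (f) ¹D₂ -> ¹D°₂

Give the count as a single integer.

(a) forbidden (parity, ΔS fail)
(b) allowed
(c) forbidden (parity fails)
(d) forbidden (ΔS, ΔL fail)
(e) allowed
(f) allowed
Total allowed: 3 of 6.

3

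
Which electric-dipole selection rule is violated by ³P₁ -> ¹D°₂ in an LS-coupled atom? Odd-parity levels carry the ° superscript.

Reading off the term symbols: S 1→0, L 1→2, J 1→2, parity even→odd.
Parity must change: even → odd — ok.
ΔL = 0, ±1 (not L=0↔0): L: 1 → 2, ΔL = +1 — ok.
ΔJ = 0, ±1 (not J=0↔0): J: 1 → 2, ΔJ = +1 — ok.
ΔS = 0: S: 1 → 0 — fails.

the ΔS = 0 rule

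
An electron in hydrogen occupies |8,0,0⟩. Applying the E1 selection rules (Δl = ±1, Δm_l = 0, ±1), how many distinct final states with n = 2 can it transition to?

E1 requires Δl = ±1, so l_f ∈ {-1, 1}; with 0 ≤ l_f ≤ n_f−1 = 1, the allowed l_f values are {1}.
For l_f = 1: m_f ∈ {m_i−1, m_i, m_i+1} ∩ [−1, 1] = {-1, 0, 1} → 3 states.
Total: 3.

3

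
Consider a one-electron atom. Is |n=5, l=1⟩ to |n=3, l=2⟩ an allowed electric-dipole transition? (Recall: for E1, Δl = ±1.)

allowed

Δl = 2 − 1 = +1; the E1 rule Δl = ±1 is ok.
All E1 selection rules are satisfied.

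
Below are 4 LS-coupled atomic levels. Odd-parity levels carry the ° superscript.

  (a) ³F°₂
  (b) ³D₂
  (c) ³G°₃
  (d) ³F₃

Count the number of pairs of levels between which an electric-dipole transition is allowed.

(a)–(b): allowed.
(a)–(c): forbidden (parity).
(a)–(d): allowed.
(b)–(c): forbidden (ΔL).
(b)–(d): forbidden (parity).
(c)–(d): allowed.
Allowed pairs: 3 of 6.

3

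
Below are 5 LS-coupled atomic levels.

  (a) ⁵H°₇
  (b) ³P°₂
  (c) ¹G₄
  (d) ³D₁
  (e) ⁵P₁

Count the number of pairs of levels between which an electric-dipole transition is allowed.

1

(a)–(b): forbidden (parity, ΔS, ΔL, ΔJ).
(a)–(c): forbidden (ΔS, ΔJ).
(a)–(d): forbidden (ΔS, ΔL, ΔJ).
(a)–(e): forbidden (ΔL, ΔJ).
(b)–(c): forbidden (ΔS, ΔL, ΔJ).
(b)–(d): allowed.
(b)–(e): forbidden (ΔS).
(c)–(d): forbidden (parity, ΔS, ΔL, ΔJ).
(c)–(e): forbidden (parity, ΔS, ΔL, ΔJ).
(d)–(e): forbidden (parity, ΔS).
Allowed pairs: 1 of 10.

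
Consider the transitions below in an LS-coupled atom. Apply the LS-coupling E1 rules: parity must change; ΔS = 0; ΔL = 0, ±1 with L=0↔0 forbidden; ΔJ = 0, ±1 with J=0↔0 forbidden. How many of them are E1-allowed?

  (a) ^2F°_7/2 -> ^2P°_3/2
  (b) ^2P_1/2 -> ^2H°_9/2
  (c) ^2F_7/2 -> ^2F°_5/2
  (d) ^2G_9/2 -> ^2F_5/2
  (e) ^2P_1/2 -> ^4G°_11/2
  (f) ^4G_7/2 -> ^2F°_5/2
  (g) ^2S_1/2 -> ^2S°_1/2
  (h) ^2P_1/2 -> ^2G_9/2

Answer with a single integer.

(a) forbidden (parity, ΔL, ΔJ fail)
(b) forbidden (ΔL, ΔJ fail)
(c) allowed
(d) forbidden (parity, ΔJ fail)
(e) forbidden (ΔS, ΔL, ΔJ fail)
(f) forbidden (ΔS fails)
(g) forbidden (ΔL fails)
(h) forbidden (parity, ΔL, ΔJ fail)
Total allowed: 1 of 8.

1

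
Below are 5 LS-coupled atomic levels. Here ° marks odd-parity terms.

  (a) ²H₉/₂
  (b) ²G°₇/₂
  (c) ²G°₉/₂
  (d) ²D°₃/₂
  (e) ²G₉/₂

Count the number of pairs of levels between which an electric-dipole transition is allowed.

(a)–(b): allowed.
(a)–(c): allowed.
(a)–(d): forbidden (ΔL, ΔJ).
(a)–(e): forbidden (parity).
(b)–(c): forbidden (parity).
(b)–(d): forbidden (parity, ΔL, ΔJ).
(b)–(e): allowed.
(c)–(d): forbidden (parity, ΔL, ΔJ).
(c)–(e): allowed.
(d)–(e): forbidden (ΔL, ΔJ).
Allowed pairs: 4 of 10.

4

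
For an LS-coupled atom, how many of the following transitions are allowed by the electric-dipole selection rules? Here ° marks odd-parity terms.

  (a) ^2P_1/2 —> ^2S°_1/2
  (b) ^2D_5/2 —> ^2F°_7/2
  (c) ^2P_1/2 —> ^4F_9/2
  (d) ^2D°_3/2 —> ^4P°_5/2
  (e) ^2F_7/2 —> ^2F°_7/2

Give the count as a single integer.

(a) allowed
(b) allowed
(c) forbidden (parity, ΔS, ΔL, ΔJ fail)
(d) forbidden (parity, ΔS fail)
(e) allowed
Total allowed: 3 of 5.

3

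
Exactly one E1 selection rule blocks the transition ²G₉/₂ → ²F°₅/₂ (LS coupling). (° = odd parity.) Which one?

Reading off the term symbols: S 1/2→1/2, L 4→3, J 9/2→5/2, parity even→odd.
Parity must change: even → odd — ok.
ΔJ = 0, ±1 (not J=0↔0): J: 9/2 → 5/2, ΔJ = -2 — fails.
ΔL = 0, ±1 (not L=0↔0): L: 4 → 3, ΔL = -1 — ok.
ΔS = 0: S: 1/2 → 1/2 — ok.

the ΔJ = 0, ±1 rule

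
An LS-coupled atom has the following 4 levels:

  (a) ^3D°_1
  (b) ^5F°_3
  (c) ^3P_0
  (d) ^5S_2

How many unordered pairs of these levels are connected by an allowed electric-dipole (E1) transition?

1

(a)–(b): forbidden (parity, ΔS, ΔJ).
(a)–(c): allowed.
(a)–(d): forbidden (ΔS, ΔL).
(b)–(c): forbidden (ΔS, ΔL, ΔJ).
(b)–(d): forbidden (ΔL).
(c)–(d): forbidden (parity, ΔS, ΔJ).
Allowed pairs: 1 of 6.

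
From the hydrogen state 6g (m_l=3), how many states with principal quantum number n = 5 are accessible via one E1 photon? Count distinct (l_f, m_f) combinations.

E1 requires Δl = ±1, so l_f ∈ {3, 5}; with 0 ≤ l_f ≤ n_f−1 = 4, the allowed l_f values are {3}.
For l_f = 3: m_f ∈ {m_i−1, m_i, m_i+1} ∩ [−3, 3] = {2, 3} → 2 states.
Total: 2.

2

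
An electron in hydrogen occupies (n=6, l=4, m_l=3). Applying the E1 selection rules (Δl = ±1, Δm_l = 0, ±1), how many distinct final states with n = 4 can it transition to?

E1 requires Δl = ±1, so l_f ∈ {3, 5}; with 0 ≤ l_f ≤ n_f−1 = 3, the allowed l_f values are {3}.
For l_f = 3: m_f ∈ {m_i−1, m_i, m_i+1} ∩ [−3, 3] = {2, 3} → 2 states.
Total: 2.

2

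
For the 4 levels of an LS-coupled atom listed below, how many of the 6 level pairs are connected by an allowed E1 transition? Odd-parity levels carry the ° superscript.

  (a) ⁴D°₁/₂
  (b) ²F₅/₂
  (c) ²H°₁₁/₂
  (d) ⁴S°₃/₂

(a)–(b): forbidden (ΔS, ΔJ).
(a)–(c): forbidden (parity, ΔS, ΔL, ΔJ).
(a)–(d): forbidden (parity, ΔL).
(b)–(c): forbidden (ΔL, ΔJ).
(b)–(d): forbidden (ΔS, ΔL).
(c)–(d): forbidden (parity, ΔS, ΔL, ΔJ).
Allowed pairs: 0 of 6.

0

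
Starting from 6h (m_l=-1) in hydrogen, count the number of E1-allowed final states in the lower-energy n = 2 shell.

0

E1 requires l_f ∈ {4, 6}, but neither lies in [0, 1], so no final state is reachable.
Total: 0.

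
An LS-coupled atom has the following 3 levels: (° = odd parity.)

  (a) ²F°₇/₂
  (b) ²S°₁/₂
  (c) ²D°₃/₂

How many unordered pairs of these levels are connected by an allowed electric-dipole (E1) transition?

0

(a)–(b): forbidden (parity, ΔL, ΔJ).
(a)–(c): forbidden (parity, ΔJ).
(b)–(c): forbidden (parity, ΔL).
Allowed pairs: 0 of 3.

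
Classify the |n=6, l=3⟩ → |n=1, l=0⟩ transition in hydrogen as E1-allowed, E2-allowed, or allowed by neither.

Δl = 0 − 3 = -3; l_i + l_f = 3.
E1 (Δl = ±1): not satisfied.
E2 (Δl = 0,±2, l_i+l_f ≥ 2): not satisfied.

neither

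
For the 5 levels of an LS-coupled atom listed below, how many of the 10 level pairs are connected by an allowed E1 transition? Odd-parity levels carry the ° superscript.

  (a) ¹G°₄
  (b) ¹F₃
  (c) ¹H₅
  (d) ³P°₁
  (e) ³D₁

(a)–(b): allowed.
(a)–(c): allowed.
(a)–(d): forbidden (parity, ΔS, ΔL, ΔJ).
(a)–(e): forbidden (ΔS, ΔL, ΔJ).
(b)–(c): forbidden (parity, ΔL, ΔJ).
(b)–(d): forbidden (ΔS, ΔL, ΔJ).
(b)–(e): forbidden (parity, ΔS, ΔJ).
(c)–(d): forbidden (ΔS, ΔL, ΔJ).
(c)–(e): forbidden (parity, ΔS, ΔL, ΔJ).
(d)–(e): allowed.
Allowed pairs: 3 of 10.

3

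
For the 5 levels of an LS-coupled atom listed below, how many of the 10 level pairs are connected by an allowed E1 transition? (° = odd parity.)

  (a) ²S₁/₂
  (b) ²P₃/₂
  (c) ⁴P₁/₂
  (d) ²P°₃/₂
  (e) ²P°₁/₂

4

(a)–(b): forbidden (parity).
(a)–(c): forbidden (parity, ΔS).
(a)–(d): allowed.
(a)–(e): allowed.
(b)–(c): forbidden (parity, ΔS).
(b)–(d): allowed.
(b)–(e): allowed.
(c)–(d): forbidden (ΔS).
(c)–(e): forbidden (ΔS).
(d)–(e): forbidden (parity).
Allowed pairs: 4 of 10.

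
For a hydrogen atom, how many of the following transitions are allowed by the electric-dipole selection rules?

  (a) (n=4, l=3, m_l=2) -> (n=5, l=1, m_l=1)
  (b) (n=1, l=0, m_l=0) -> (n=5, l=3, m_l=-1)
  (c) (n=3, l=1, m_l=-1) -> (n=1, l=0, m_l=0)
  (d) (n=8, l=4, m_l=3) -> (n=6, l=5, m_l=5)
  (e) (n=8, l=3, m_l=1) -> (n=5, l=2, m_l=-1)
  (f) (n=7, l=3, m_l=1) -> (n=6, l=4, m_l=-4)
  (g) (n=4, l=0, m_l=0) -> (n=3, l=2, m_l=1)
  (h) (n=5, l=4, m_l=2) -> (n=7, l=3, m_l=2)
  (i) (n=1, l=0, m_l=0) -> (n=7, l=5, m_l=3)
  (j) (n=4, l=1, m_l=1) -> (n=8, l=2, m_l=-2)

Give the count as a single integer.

(a) forbidden — Δl = -2 (E1 requires Δl = ±1)
(b) forbidden — Δl = +3 (E1 requires Δl = ±1)
(c) allowed
(d) forbidden — Δm_l = +2 (E1 requires Δm_l = 0, ±1)
(e) forbidden — Δm_l = -2 (E1 requires Δm_l = 0, ±1)
(f) forbidden — Δm_l = -5 (E1 requires Δm_l = 0, ±1)
(g) forbidden — Δl = +2 (E1 requires Δl = ±1)
(h) allowed
(i) forbidden — Δl = +5 (E1 requires Δl = ±1); Δm_l = +3 (E1 requires Δm_l = 0, ±1)
(j) forbidden — Δm_l = -3 (E1 requires Δm_l = 0, ±1)
Total allowed: 2 of 10.

2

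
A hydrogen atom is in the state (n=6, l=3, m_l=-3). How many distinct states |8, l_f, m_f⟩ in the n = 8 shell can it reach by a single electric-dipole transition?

E1 requires Δl = ±1, so l_f ∈ {2, 4}; with 0 ≤ l_f ≤ n_f−1 = 7, the allowed l_f values are {2, 4}.
For l_f = 2: m_f ∈ {m_i−1, m_i, m_i+1} ∩ [−2, 2] = {-2} → 1 state.
For l_f = 4: m_f ∈ {m_i−1, m_i, m_i+1} ∩ [−4, 4] = {-4, -3, -2} → 3 states.
Total: 4.

4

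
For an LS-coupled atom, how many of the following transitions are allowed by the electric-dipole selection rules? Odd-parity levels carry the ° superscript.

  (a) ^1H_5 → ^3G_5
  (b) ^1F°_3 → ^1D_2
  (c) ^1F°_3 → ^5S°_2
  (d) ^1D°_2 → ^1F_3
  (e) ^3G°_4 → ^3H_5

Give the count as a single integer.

(a) forbidden (parity, ΔS fail)
(b) allowed
(c) forbidden (parity, ΔS, ΔL fail)
(d) allowed
(e) allowed
Total allowed: 3 of 5.

3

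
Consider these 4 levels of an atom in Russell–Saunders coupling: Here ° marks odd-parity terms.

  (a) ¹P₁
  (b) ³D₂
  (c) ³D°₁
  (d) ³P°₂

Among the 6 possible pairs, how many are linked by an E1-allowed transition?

2

(a)–(b): forbidden (parity, ΔS).
(a)–(c): forbidden (ΔS).
(a)–(d): forbidden (ΔS).
(b)–(c): allowed.
(b)–(d): allowed.
(c)–(d): forbidden (parity).
Allowed pairs: 2 of 6.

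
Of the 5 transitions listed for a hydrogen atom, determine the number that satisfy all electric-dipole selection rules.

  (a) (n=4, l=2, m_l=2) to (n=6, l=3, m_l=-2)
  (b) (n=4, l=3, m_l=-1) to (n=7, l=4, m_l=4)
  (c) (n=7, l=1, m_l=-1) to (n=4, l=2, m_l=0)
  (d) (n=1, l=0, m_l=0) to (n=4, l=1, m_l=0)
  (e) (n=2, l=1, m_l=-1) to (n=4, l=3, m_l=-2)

2

(a) forbidden — Δm_l = -4 (E1 requires Δm_l = 0, ±1)
(b) forbidden — Δm_l = +5 (E1 requires Δm_l = 0, ±1)
(c) allowed
(d) allowed
(e) forbidden — Δl = +2 (E1 requires Δl = ±1)
Total allowed: 2 of 5.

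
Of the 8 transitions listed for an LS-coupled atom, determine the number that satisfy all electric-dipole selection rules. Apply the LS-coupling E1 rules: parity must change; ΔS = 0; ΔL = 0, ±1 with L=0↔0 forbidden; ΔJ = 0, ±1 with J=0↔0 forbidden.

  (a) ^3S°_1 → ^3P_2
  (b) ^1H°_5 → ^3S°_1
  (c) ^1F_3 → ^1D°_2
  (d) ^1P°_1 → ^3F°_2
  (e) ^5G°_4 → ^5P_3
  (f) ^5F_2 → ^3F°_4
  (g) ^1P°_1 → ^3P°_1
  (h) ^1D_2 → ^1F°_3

(a) allowed
(b) forbidden (parity, ΔS, ΔL, ΔJ fail)
(c) allowed
(d) forbidden (parity, ΔS, ΔL fail)
(e) forbidden (ΔL fails)
(f) forbidden (ΔS, ΔJ fail)
(g) forbidden (parity, ΔS fail)
(h) allowed
Total allowed: 3 of 8.

3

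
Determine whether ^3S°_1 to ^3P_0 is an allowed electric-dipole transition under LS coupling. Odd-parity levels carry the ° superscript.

allowed

Reading off the term symbols: S 1→1, L 0→1, J 1→0, parity odd→even.
ΔJ = 0, ±1 (not J=0↔0): J: 1 → 0, ΔJ = -1 — ✓.
ΔL = 0, ±1 (not L=0↔0): L: 0 → 1, ΔL = +1 — ✓.
Parity must change: odd → even — ✓.
ΔS = 0: S: 1 → 1 — ✓.
All four E1 rules are satisfied.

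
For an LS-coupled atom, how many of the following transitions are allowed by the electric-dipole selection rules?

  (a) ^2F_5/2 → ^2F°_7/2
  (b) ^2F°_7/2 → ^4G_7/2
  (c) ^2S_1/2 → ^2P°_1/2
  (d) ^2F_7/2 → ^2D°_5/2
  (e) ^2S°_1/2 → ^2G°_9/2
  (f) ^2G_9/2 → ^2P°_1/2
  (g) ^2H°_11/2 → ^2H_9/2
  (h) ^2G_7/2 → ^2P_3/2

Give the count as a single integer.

(a) allowed
(b) forbidden (ΔS fails)
(c) allowed
(d) allowed
(e) forbidden (parity, ΔL, ΔJ fail)
(f) forbidden (ΔL, ΔJ fail)
(g) allowed
(h) forbidden (parity, ΔL, ΔJ fail)
Total allowed: 4 of 8.

4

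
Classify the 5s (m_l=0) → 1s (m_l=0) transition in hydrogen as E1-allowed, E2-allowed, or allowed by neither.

Δl = 0 − 0 = +0; l_i + l_f = 0.
Δm_l = +0.
E1 (Δl = ±1, |Δm_l| ≤ 1): not satisfied.
E2 (Δl = 0,±2, l_i+l_f ≥ 2, |Δm_l| ≤ 2): not satisfied.

neither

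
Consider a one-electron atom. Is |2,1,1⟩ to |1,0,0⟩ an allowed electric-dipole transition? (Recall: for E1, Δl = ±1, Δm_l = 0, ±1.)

allowed

Initial l = 1, final l = 0, so Δl = -1. E1 requires Δl = ±1: satisfied.
Δm_l = 0 − (1) = -1. E1 requires Δm_l = 0, ±1: satisfied.
All E1 selection rules are satisfied.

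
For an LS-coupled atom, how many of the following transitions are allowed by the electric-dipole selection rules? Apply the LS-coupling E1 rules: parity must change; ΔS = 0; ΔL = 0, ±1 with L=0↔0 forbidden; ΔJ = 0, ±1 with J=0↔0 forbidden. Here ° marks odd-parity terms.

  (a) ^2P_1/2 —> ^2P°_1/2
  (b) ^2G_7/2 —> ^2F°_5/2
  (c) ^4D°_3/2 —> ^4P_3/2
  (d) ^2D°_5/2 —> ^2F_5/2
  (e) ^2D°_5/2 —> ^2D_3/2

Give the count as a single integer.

5

(a) allowed
(b) allowed
(c) allowed
(d) allowed
(e) allowed
Total allowed: 5 of 5.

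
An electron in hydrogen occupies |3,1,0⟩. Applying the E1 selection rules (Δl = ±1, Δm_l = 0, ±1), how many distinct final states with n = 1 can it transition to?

1

E1 requires Δl = ±1, so l_f ∈ {0, 2}; with 0 ≤ l_f ≤ n_f−1 = 0, the allowed l_f values are {0}.
For l_f = 0: m_f ∈ {m_i−1, m_i, m_i+1} ∩ [−0, 0] = {0} → 1 state.
Total: 1.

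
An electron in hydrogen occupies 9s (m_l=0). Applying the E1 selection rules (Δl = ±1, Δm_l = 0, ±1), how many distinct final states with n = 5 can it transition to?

3

E1 requires Δl = ±1, so l_f ∈ {-1, 1}; with 0 ≤ l_f ≤ n_f−1 = 4, the allowed l_f values are {1}.
For l_f = 1: m_f ∈ {m_i−1, m_i, m_i+1} ∩ [−1, 1] = {-1, 0, 1} → 3 states.
Total: 3.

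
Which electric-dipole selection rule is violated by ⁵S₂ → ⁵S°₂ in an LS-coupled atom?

the L=0 ↔ L=0 exclusion

ΔL = 0, ±1 (not L=0↔0): L: 0 → 0, ΔL = +0 — ✗.
ΔS = 0: S: 2 → 2 — ✓.
ΔJ = 0, ±1 (not J=0↔0): J: 2 → 2, ΔJ = +0 — ✓.
Parity must change: even → odd — ✓.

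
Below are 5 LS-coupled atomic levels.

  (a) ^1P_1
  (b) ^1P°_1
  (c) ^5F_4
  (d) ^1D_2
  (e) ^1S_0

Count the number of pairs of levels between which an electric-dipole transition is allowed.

(a)–(b): allowed.
(a)–(c): forbidden (parity, ΔS, ΔL, ΔJ).
(a)–(d): forbidden (parity).
(a)–(e): forbidden (parity).
(b)–(c): forbidden (ΔS, ΔL, ΔJ).
(b)–(d): allowed.
(b)–(e): allowed.
(c)–(d): forbidden (parity, ΔS, ΔJ).
(c)–(e): forbidden (parity, ΔS, ΔL, ΔJ).
(d)–(e): forbidden (parity, ΔL, ΔJ).
Allowed pairs: 3 of 10.

3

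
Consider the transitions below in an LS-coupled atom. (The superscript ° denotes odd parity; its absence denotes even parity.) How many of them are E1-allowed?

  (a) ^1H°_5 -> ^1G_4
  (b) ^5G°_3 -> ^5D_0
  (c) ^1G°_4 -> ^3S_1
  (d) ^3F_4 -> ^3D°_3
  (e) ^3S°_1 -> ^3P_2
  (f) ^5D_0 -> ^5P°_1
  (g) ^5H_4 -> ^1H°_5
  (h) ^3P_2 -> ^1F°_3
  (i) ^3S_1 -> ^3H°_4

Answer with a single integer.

4

(a) allowed
(b) forbidden (ΔL, ΔJ fail)
(c) forbidden (ΔS, ΔL, ΔJ fail)
(d) allowed
(e) allowed
(f) allowed
(g) forbidden (ΔS fails)
(h) forbidden (ΔS, ΔL fail)
(i) forbidden (ΔL, ΔJ fail)
Total allowed: 4 of 9.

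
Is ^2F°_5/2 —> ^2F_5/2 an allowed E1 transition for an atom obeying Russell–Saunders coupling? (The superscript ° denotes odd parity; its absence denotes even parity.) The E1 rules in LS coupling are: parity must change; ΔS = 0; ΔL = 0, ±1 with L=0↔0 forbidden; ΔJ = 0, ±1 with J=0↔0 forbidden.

allowed

Parity must change: odd → even — ok.
ΔS = 0: S: 1/2 → 1/2 — ok.
ΔL = 0, ±1 (not L=0↔0): L: 3 → 3, ΔL = +0 — ok.
ΔJ = 0, ±1 (not J=0↔0): J: 5/2 → 5/2, ΔJ = +0 — ok.
All four E1 rules are satisfied.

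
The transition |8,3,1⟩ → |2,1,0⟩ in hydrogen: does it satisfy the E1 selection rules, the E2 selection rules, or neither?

E2

Δl = 1 − 3 = -2; l_i + l_f = 4.
Δm_l = -1.
E1 (Δl = ±1, |Δm_l| ≤ 1): not satisfied.
E2 (Δl = 0,±2, l_i+l_f ≥ 2, |Δm_l| ≤ 2): satisfied.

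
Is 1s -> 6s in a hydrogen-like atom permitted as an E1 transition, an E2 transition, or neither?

neither

Δl = 0 − 0 = +0; l_i + l_f = 0.
E1 (Δl = ±1): not satisfied.
E2 (Δl = 0,±2, l_i+l_f ≥ 2): not satisfied.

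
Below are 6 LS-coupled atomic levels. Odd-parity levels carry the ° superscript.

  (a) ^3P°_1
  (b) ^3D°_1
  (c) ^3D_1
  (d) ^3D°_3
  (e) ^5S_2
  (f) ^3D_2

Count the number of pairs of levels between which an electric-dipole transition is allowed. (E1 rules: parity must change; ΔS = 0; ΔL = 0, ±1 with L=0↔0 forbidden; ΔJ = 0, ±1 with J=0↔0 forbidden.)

(a)–(b): forbidden (parity).
(a)–(c): allowed.
(a)–(d): forbidden (parity, ΔJ).
(a)–(e): forbidden (ΔS).
(a)–(f): allowed.
(b)–(c): allowed.
(b)–(d): forbidden (parity, ΔJ).
(b)–(e): forbidden (ΔS, ΔL).
(b)–(f): allowed.
(c)–(d): forbidden (ΔJ).
(c)–(e): forbidden (parity, ΔS, ΔL).
(c)–(f): forbidden (parity).
(d)–(e): forbidden (ΔS, ΔL).
(d)–(f): allowed.
(e)–(f): forbidden (parity, ΔS, ΔL).
Allowed pairs: 5 of 15.

5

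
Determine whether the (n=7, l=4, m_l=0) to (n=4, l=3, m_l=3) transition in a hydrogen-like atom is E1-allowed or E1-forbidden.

forbidden

Initial l = 4, final l = 3, so Δl = -1. E1 requires Δl = ±1: ok.
m_l: 0 → 3 (Δm_l = +3). |Δm_l| ≤ 1 fails.
The transition is electric-dipole forbidden.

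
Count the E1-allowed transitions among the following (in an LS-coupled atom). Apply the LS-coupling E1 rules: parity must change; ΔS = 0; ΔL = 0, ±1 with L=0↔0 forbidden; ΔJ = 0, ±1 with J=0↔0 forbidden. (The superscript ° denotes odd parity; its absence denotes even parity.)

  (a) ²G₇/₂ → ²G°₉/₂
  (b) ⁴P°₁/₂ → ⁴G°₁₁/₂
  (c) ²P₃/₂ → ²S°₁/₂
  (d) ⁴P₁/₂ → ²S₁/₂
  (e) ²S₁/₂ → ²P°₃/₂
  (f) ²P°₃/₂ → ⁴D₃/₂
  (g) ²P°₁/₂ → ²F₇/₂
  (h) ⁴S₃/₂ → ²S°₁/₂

3

(a) allowed
(b) forbidden (parity, ΔL, ΔJ fail)
(c) allowed
(d) forbidden (parity, ΔS fail)
(e) allowed
(f) forbidden (ΔS fails)
(g) forbidden (ΔL, ΔJ fail)
(h) forbidden (ΔS, ΔL fail)
Total allowed: 3 of 8.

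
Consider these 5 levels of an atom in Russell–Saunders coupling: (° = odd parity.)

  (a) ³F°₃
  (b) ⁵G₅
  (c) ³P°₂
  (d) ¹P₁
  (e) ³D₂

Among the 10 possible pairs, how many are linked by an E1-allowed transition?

2

(a)–(b): forbidden (ΔS, ΔJ).
(a)–(c): forbidden (parity, ΔL).
(a)–(d): forbidden (ΔS, ΔL, ΔJ).
(a)–(e): allowed.
(b)–(c): forbidden (ΔS, ΔL, ΔJ).
(b)–(d): forbidden (parity, ΔS, ΔL, ΔJ).
(b)–(e): forbidden (parity, ΔS, ΔL, ΔJ).
(c)–(d): forbidden (ΔS).
(c)–(e): allowed.
(d)–(e): forbidden (parity, ΔS).
Allowed pairs: 2 of 10.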